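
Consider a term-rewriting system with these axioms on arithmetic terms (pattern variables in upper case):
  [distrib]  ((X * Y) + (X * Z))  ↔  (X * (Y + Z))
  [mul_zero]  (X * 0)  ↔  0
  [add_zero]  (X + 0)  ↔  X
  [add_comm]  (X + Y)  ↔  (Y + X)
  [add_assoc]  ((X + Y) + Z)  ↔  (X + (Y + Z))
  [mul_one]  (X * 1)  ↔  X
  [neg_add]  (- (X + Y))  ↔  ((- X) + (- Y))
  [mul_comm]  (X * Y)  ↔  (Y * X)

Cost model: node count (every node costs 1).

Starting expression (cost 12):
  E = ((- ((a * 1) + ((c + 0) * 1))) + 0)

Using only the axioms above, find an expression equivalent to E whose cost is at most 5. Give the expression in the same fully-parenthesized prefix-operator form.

(1) ((c + 0) * 1)  =[mul_one →]=  (c + 0)    ⊢ ((- ((a * 1) + (c + 0))) + 0)
(2) ((- ((a * 1) + (c + 0))) + 0)  =[add_zero →]=  (- ((a * 1) + (c + 0)))
(3) (- ((a * 1) + (c + 0)))  =[neg_add →]=  ((- (a * 1)) + (- (c + 0)))
(4) (c + 0)  =[add_zero →]=  c    ⊢ ((- (a * 1)) + (- c))
(5) ((- (a * 1)) + (- c))  =[add_comm →]=  ((- c) + (- (a * 1)))
(6) (a * 1)  =[mul_one →]=  a    ⊢ cost 5, within 5

((- c) + (- a))   [cost 5]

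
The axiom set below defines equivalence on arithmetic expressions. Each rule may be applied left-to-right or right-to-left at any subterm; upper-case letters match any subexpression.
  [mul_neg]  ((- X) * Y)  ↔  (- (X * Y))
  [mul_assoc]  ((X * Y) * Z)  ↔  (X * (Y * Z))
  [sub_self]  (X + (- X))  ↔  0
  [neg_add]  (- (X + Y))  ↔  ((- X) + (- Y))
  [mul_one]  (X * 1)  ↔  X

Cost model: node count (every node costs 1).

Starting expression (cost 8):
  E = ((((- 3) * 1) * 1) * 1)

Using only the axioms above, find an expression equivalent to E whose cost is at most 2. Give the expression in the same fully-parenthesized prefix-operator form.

(- 3)   [cost 2]

step 1: mul_one (→) rewrites ((- 3) * 1) into (- 3), now (((- 3) * 1) * 1)
step 2: mul_one (→) rewrites (((- 3) * 1) * 1) into ((- 3) * 1)
step 3: mul_one (→) rewrites ((- 3) * 1) into (- 3), reaching cost 2 (bound 2)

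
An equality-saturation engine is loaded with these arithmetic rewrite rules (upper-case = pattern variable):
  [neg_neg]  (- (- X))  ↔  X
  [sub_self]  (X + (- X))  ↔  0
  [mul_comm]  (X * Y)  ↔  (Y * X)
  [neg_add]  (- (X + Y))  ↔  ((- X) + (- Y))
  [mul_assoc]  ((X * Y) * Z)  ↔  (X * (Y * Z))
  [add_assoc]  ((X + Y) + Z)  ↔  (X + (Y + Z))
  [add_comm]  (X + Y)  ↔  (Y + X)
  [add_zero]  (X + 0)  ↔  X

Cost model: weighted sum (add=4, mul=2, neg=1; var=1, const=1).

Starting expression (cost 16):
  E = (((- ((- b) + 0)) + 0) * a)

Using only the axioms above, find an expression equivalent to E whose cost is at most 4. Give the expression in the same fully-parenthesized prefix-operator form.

step 1: add_zero (→) rewrites ((- b) + 0) into (- b), now (((- (- b)) + 0) * a)
step 2: mul_comm (→) rewrites (((- (- b)) + 0) * a) into (a * ((- (- b)) + 0))
step 3: add_zero (→) rewrites ((- (- b)) + 0) into (- (- b)), now (a * (- (- b)))
step 4: mul_comm (→) rewrites (a * (- (- b))) into ((- (- b)) * a)
step 5: neg_neg (→) rewrites (- (- b)) into b, reaching cost 4 (bound 4)

(b * a)   [cost 4]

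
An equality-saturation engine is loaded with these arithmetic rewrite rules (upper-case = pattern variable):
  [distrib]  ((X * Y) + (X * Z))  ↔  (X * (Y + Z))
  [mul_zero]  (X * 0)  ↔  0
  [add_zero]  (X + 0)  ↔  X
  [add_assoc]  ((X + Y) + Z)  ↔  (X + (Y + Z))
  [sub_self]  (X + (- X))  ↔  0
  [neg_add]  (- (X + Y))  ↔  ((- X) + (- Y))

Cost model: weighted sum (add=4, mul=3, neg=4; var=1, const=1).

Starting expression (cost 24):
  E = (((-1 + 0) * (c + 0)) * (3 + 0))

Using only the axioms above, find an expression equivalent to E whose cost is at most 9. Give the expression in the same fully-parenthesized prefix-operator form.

((-1 * c) * 3)   [cost 9]

(1) (3 + 0)  =[add_zero →]=  3    ⊢ (((-1 + 0) * (c + 0)) * 3)
(2) (-1 + 0)  =[add_zero →]=  -1    ⊢ ((-1 * (c + 0)) * 3)
(3) (c + 0)  =[add_zero →]=  c    ⊢ cost 9, within 9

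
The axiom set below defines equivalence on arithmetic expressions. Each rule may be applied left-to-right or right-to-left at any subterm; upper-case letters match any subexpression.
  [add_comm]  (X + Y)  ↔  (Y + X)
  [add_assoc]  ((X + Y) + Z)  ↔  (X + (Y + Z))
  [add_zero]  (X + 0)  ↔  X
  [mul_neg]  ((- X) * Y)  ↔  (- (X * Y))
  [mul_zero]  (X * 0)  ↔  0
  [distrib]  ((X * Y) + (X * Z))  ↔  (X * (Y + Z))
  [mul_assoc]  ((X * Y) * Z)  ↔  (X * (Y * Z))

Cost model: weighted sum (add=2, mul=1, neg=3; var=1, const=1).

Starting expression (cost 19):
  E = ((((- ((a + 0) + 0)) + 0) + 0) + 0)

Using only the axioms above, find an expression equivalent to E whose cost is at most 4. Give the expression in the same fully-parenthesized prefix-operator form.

(- a)   [cost 4]

1. [add_zero →] (((- ((a + 0) + 0)) + 0) + 0)  →  ((- ((a + 0) + 0)) + 0);  E = (((- ((a + 0) + 0)) + 0) + 0)
2. [add_zero →] ((- ((a + 0) + 0)) + 0)  →  (- ((a + 0) + 0));  E = ((- ((a + 0) + 0)) + 0)
3. [add_zero →] (a + 0)  →  a;  E = ((- (a + 0)) + 0)
4. [add_zero →] ((- (a + 0)) + 0)  →  (- (a + 0))
5. [add_zero →] (a + 0)  →  a;  cost 4 ≤ 4, done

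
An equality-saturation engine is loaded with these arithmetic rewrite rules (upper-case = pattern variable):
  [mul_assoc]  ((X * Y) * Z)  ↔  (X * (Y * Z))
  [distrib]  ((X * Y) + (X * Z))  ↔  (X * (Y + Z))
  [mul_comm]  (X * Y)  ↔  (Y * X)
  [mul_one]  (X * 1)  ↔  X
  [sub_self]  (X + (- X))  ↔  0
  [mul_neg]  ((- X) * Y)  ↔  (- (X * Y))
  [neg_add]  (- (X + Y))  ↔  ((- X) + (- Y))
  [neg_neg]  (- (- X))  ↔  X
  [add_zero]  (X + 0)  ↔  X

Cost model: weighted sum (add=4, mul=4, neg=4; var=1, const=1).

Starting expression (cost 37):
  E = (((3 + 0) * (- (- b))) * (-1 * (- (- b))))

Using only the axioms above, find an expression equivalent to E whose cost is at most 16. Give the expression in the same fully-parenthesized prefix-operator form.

step 1: neg_neg (→) rewrites (- (- b)) into b, now (((3 + 0) * b) * (-1 * (- (- b))))
step 2: neg_neg (→) rewrites (- (- b)) into b, now (((3 + 0) * b) * (-1 * b))
step 3: add_zero (→) rewrites (3 + 0) into 3, reaching cost 16 (bound 16)

((3 * b) * (-1 * b))   [cost 16]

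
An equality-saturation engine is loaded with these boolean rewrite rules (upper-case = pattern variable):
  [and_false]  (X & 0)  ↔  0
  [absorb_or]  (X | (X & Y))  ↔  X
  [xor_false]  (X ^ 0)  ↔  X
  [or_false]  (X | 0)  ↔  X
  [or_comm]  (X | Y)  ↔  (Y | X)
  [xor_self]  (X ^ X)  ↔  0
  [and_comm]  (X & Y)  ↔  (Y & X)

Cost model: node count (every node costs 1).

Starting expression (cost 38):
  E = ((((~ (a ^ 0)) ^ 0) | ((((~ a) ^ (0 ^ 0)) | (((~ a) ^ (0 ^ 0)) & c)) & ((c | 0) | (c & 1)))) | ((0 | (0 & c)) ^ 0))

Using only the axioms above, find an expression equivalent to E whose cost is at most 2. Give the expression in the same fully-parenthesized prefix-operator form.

(~ a)   [cost 2]

(1) (((~ a) ^ (0 ^ 0)) | (((~ a) ^ (0 ^ 0)) & c))  =[absorb_or →]=  ((~ a) ^ (0 ^ 0))    ⊢ ((((~ (a ^ 0)) ^ 0) | (((~ a) ^ (0 ^ 0)) & ((c | 0) | (c & 1)))) | ((0 | (0 & c)) ^ 0))
(2) (0 ^ 0)  =[xor_false →]=  0    ⊢ ((((~ (a ^ 0)) ^ 0) | (((~ a) ^ 0) & ((c | 0) | (c & 1)))) | ((0 | (0 & c)) ^ 0))
(3) (0 | (0 & c))  =[absorb_or →]=  0    ⊢ ((((~ (a ^ 0)) ^ 0) | (((~ a) ^ 0) & ((c | 0) | (c & 1)))) | (0 ^ 0))
(4) (c | 0)  =[or_false →]=  c    ⊢ ((((~ (a ^ 0)) ^ 0) | (((~ a) ^ 0) & (c | (c & 1)))) | (0 ^ 0))
(5) (c | (c & 1))  =[absorb_or →]=  c    ⊢ ((((~ (a ^ 0)) ^ 0) | (((~ a) ^ 0) & c)) | (0 ^ 0))
(6) (a ^ 0)  =[xor_false →]=  a    ⊢ ((((~ a) ^ 0) | (((~ a) ^ 0) & c)) | (0 ^ 0))
(7) (((~ a) ^ 0) | (((~ a) ^ 0) & c))  =[absorb_or →]=  ((~ a) ^ 0)    ⊢ (((~ a) ^ 0) | (0 ^ 0))
(8) (0 ^ 0)  =[xor_false →]=  0    ⊢ (((~ a) ^ 0) | 0)
(9) ((~ a) ^ 0)  =[xor_false →]=  (~ a)    ⊢ ((~ a) | 0)
(10) ((~ a) | 0)  =[or_false →]=  (~ a)    ⊢ cost 2, within 2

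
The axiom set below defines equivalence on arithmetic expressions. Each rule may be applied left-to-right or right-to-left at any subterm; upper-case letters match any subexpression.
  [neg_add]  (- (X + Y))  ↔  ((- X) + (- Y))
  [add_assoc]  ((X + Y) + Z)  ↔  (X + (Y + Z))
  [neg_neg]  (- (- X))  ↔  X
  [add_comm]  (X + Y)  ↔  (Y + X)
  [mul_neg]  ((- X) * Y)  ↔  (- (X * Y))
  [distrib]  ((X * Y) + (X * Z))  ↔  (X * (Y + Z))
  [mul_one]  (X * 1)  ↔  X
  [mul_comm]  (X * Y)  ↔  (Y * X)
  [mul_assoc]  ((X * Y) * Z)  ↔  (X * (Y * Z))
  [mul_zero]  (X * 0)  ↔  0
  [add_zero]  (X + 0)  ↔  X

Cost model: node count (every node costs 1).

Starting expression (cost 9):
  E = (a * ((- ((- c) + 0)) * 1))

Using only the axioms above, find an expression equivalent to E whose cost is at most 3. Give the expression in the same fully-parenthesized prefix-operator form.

1. [mul_one →] ((- ((- c) + 0)) * 1)  →  (- ((- c) + 0));  E = (a * (- ((- c) + 0)))
2. [add_zero →] ((- c) + 0)  →  (- c);  E = (a * (- (- c)))
3. [neg_neg →] (- (- c))  →  c;  cost 3 ≤ 3, done

(a * c)   [cost 3]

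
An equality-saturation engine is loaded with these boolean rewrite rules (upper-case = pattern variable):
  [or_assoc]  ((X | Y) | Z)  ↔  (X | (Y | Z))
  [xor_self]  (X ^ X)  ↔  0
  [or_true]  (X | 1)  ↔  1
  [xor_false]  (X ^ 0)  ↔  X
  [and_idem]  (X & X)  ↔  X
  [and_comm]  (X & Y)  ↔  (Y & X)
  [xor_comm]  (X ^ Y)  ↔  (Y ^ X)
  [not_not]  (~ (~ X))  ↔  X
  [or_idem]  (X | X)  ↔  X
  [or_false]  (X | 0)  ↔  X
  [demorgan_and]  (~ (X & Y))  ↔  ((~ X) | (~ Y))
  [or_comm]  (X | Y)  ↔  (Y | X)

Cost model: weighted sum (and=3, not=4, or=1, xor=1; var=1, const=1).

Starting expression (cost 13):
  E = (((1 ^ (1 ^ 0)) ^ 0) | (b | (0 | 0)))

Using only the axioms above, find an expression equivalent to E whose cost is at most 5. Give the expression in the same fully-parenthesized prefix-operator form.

(1) ((1 ^ (1 ^ 0)) ^ 0)  =[xor_false →]=  (1 ^ (1 ^ 0))    ⊢ ((1 ^ (1 ^ 0)) | (b | (0 | 0)))
(2) (0 | 0)  =[or_false →]=  0    ⊢ ((1 ^ (1 ^ 0)) | (b | 0))
(3) (1 ^ 0)  =[xor_false →]=  1    ⊢ ((1 ^ 1) | (b | 0))
(4) (b | 0)  =[or_false →]=  b    ⊢ cost 5, within 5

((1 ^ 1) | b)   [cost 5]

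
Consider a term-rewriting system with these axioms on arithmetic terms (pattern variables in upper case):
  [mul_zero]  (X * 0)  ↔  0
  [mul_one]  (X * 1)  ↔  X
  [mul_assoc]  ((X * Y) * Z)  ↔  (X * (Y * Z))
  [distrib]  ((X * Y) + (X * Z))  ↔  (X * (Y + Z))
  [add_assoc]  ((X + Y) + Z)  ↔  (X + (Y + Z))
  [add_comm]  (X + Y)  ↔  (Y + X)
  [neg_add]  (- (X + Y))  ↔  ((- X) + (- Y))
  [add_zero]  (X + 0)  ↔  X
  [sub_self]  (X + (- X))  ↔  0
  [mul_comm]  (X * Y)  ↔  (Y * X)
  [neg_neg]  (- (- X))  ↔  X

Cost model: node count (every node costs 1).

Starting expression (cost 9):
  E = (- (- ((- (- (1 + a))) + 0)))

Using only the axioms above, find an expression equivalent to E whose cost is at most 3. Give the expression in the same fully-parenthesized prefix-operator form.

(1) ((- (- (1 + a))) + 0)  =[add_zero →]=  (- (- (1 + a)))    ⊢ (- (- (- (- (1 + a)))))
(2) (- (- (- (1 + a))))  =[neg_neg →]=  (- (1 + a))    ⊢ (- (- (1 + a)))
(3) (- (- (1 + a)))  =[neg_neg →]=  (1 + a)    ⊢ cost 3, within 3

(1 + a)   [cost 3]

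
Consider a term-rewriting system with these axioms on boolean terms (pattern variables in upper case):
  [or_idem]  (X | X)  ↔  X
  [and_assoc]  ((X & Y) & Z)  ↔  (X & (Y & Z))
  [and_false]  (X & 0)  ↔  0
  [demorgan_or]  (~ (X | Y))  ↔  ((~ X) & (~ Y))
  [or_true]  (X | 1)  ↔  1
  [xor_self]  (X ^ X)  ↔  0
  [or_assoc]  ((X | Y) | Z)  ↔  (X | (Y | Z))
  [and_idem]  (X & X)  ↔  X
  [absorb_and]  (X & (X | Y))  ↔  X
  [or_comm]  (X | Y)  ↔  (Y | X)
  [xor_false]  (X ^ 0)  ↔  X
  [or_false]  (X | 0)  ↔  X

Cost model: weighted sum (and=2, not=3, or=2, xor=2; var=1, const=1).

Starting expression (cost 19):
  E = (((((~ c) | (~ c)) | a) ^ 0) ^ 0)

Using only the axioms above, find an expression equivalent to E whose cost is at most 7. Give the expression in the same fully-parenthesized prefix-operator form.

((~ c) | a)   [cost 7]

step 1: or_idem (→) rewrites ((~ c) | (~ c)) into (~ c), now ((((~ c) | a) ^ 0) ^ 0)
step 2: xor_false (→) rewrites (((~ c) | a) ^ 0) into ((~ c) | a), now (((~ c) | a) ^ 0)
step 3: xor_false (→) rewrites (((~ c) | a) ^ 0) into ((~ c) | a), reaching cost 7 (bound 7)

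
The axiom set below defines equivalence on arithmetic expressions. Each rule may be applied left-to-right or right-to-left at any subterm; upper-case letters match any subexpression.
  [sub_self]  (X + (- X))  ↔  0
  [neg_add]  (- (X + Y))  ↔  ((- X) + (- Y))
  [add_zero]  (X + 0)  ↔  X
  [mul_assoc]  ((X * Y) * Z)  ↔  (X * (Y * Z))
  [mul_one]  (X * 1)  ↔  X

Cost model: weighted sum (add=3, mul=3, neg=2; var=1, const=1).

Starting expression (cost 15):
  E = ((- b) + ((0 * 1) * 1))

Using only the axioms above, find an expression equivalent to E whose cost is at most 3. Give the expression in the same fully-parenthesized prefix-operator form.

step 1: mul_one (→) rewrites ((0 * 1) * 1) into (0 * 1), now ((- b) + (0 * 1))
step 2: mul_one (→) rewrites (0 * 1) into 0, now ((- b) + 0)
step 3: add_zero (→) rewrites ((- b) + 0) into (- b), reaching cost 3 (bound 3)

(- b)   [cost 3]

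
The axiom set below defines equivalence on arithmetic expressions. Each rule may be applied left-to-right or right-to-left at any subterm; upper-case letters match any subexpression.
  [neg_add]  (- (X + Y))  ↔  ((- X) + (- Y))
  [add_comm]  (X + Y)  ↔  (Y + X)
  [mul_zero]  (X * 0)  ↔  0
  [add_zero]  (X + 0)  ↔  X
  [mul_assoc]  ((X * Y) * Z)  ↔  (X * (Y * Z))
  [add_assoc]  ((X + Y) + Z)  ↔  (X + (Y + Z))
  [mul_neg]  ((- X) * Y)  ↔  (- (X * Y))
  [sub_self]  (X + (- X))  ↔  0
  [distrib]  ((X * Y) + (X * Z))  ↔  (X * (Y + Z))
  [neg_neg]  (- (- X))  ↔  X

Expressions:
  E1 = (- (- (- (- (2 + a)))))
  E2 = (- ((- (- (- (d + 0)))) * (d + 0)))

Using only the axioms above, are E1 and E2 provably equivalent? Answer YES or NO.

NO

All listed rules preserve value, hence provable equivalence implies equal values everywhere; look for a separating assignment.
a=0, d=0 gives E1 ↦ 2, E2 ↦ 0; values differ ⇒ not provably equivalent.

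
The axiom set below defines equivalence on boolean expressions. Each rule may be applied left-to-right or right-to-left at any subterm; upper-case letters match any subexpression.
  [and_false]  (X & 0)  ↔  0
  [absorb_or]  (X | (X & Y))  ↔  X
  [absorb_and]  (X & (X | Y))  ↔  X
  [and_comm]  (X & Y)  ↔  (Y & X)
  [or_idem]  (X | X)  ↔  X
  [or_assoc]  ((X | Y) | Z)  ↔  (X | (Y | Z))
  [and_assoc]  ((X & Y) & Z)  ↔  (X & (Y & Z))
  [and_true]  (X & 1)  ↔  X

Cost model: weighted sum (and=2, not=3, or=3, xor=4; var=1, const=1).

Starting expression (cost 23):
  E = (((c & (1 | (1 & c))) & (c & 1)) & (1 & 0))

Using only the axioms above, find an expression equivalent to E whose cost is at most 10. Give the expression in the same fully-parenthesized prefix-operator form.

((c & c) & (1 & 0))   [cost 10]

1. [absorb_or →] (1 | (1 & c))  →  1;  E = (((c & 1) & (c & 1)) & (1 & 0))
2. [and_true →] (c & 1)  →  c;  E = (((c & 1) & c) & (1 & 0))
3. [and_true →] (c & 1)  →  c;  cost 10 ≤ 10, done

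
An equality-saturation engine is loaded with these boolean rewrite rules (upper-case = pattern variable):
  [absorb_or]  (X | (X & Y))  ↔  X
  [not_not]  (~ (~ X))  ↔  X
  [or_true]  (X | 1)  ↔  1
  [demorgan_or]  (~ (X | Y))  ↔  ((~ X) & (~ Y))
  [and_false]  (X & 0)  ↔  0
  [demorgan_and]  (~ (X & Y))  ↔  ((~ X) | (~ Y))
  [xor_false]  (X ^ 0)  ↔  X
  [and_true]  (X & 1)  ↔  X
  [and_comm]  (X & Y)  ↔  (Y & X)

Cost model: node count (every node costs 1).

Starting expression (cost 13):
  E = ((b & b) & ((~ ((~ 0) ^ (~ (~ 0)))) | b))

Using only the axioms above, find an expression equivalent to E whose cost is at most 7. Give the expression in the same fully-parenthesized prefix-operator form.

(1) (~ (~ 0))  =[not_not →]=  0    ⊢ ((b & b) & ((~ ((~ 0) ^ 0)) | b))
(2) ((~ 0) ^ 0)  =[xor_false →]=  (~ 0)    ⊢ ((b & b) & ((~ (~ 0)) | b))
(3) (~ (~ 0))  =[not_not →]=  0    ⊢ cost 7, within 7

((b & b) & (0 | b))   [cost 7]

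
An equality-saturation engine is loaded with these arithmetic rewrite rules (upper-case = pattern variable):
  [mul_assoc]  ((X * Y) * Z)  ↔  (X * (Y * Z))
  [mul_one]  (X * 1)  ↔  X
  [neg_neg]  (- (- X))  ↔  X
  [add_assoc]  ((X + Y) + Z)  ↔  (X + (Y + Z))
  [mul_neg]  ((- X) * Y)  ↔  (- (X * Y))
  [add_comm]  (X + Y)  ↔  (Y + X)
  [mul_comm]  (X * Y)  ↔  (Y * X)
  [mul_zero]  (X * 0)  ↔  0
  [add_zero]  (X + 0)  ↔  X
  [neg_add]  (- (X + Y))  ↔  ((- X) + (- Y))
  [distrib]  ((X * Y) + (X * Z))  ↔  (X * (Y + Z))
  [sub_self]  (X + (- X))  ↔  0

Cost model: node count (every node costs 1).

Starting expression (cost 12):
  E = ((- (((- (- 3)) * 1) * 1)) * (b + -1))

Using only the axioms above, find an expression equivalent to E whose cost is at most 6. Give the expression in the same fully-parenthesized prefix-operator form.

((- 3) * (b + -1))   [cost 6]

(1) ((- (- 3)) * 1)  =[mul_one →]=  (- (- 3))    ⊢ ((- ((- (- 3)) * 1)) * (b + -1))
(2) ((- (- 3)) * 1)  =[mul_one →]=  (- (- 3))    ⊢ ((- (- (- 3))) * (b + -1))
(3) (- (- 3))  =[neg_neg →]=  3    ⊢ cost 6, within 6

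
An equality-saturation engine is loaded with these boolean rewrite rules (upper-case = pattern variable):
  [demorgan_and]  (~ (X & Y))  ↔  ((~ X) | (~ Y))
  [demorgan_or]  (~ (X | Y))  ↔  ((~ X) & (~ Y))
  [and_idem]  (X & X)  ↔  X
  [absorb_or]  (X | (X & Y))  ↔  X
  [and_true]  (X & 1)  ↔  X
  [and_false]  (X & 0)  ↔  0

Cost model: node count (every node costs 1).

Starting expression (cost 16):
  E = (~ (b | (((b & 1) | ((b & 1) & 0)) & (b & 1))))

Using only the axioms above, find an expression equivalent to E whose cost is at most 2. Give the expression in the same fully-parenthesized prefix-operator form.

1. [absorb_or →] ((b & 1) | ((b & 1) & 0))  →  (b & 1);  E = (~ (b | ((b & 1) & (b & 1))))
2. [and_true →] (b & 1)  →  b;  E = (~ (b | ((b & 1) & b)))
3. [and_true →] (b & 1)  →  b;  E = (~ (b | (b & b)))
4. [absorb_or →] (b | (b & b))  →  b;  cost 2 ≤ 2, done

(~ b)   [cost 2]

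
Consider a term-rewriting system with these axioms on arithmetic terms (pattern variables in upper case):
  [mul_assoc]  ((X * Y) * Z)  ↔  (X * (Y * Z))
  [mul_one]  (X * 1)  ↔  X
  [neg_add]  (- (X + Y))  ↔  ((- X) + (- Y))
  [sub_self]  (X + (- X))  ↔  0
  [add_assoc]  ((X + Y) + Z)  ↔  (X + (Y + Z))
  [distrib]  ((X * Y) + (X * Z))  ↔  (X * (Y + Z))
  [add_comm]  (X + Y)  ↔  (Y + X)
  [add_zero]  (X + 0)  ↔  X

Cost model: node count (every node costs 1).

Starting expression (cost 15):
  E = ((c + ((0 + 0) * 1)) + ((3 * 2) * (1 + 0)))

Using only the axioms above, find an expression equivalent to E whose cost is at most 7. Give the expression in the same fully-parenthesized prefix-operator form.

((c + 0) + (3 * 2))   [cost 7]

1. [add_zero →] (0 + 0)  →  0;  E = ((c + (0 * 1)) + ((3 * 2) * (1 + 0)))
2. [add_zero →] (1 + 0)  →  1;  E = ((c + (0 * 1)) + ((3 * 2) * 1))
3. [mul_one →] ((3 * 2) * 1)  →  (3 * 2);  E = ((c + (0 * 1)) + (3 * 2))
4. [mul_one →] (0 * 1)  →  0;  cost 7 ≤ 7, done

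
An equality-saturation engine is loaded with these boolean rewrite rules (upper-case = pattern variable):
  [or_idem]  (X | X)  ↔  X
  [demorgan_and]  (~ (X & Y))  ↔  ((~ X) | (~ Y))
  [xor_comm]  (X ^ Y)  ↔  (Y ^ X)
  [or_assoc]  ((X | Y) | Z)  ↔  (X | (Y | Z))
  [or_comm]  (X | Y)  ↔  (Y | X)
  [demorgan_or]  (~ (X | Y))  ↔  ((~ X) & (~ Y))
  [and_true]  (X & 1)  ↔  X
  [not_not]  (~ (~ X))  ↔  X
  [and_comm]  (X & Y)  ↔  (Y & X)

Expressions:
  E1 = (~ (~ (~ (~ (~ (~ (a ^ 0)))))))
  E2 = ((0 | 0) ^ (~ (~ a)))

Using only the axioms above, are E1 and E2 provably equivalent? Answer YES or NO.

(1) (~ (~ (~ (~ (~ (~ (a ^ 0)))))))  =[not_not →]=  (~ (~ (~ (~ (a ^ 0)))))
(2) (~ (~ (a ^ 0)))  =[not_not →]=  (a ^ 0)    ⊢ (~ (~ (a ^ 0)))
(3) (~ (~ (a ^ 0)))  =[not_not →]=  (a ^ 0)
(4) (a ^ 0)  =[xor_comm →]=  (0 ^ a)
(5) 0  =[or_idem ←]=  (0 | 0)    ⊢ ((0 | 0) ^ a)
(6) a  =[not_not ←]=  (~ (~ a))    ⊢ E2

YES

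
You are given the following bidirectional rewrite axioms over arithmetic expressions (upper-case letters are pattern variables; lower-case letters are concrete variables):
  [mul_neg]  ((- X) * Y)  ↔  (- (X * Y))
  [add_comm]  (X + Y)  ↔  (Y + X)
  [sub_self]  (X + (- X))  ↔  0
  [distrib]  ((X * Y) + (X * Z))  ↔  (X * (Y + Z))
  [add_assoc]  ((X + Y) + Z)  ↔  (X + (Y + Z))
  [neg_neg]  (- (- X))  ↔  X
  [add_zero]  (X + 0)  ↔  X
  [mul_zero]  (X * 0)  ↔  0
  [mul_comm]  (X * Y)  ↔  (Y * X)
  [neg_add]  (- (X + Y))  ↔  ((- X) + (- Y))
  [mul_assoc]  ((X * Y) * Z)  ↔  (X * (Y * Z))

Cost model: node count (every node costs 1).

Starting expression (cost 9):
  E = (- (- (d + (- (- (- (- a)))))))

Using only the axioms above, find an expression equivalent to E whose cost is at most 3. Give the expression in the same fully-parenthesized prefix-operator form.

1. [neg_neg →] (- (- (- a)))  →  (- a);  E = (- (- (d + (- (- a)))))
2. [neg_neg →] (- (- a))  →  a;  E = (- (- (d + a)))
3. [neg_neg →] (- (- (d + a)))  →  (d + a);  cost 3 ≤ 3, done

(d + a)   [cost 3]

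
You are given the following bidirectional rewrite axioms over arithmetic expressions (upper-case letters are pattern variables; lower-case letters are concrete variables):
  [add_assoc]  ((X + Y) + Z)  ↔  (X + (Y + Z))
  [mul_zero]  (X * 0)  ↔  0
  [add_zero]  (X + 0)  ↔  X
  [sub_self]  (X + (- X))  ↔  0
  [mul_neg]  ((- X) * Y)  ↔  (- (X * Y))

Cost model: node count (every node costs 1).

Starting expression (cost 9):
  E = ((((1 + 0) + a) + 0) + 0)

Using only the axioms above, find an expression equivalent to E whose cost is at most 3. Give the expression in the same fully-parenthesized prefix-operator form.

(1 + a)   [cost 3]

(1) ((((1 + 0) + a) + 0) + 0)  =[add_zero →]=  (((1 + 0) + a) + 0)
(2) (((1 + 0) + a) + 0)  =[add_zero →]=  ((1 + 0) + a)
(3) (1 + 0)  =[add_zero →]=  1    ⊢ cost 3, within 3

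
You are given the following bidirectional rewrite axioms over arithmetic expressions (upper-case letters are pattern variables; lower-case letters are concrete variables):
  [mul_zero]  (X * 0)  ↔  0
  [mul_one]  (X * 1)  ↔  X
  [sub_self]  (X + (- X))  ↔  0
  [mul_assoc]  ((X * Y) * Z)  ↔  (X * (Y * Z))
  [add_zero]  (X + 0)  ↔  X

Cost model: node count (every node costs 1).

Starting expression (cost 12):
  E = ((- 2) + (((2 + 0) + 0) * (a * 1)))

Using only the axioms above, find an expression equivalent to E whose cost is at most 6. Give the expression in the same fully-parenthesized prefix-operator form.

step 1: mul_one (→) rewrites (a * 1) into a, now ((- 2) + (((2 + 0) + 0) * a))
step 2: add_zero (→) rewrites (2 + 0) into 2, now ((- 2) + ((2 + 0) * a))
step 3: add_zero (→) rewrites (2 + 0) into 2, reaching cost 6 (bound 6)

((- 2) + (2 * a))   [cost 6]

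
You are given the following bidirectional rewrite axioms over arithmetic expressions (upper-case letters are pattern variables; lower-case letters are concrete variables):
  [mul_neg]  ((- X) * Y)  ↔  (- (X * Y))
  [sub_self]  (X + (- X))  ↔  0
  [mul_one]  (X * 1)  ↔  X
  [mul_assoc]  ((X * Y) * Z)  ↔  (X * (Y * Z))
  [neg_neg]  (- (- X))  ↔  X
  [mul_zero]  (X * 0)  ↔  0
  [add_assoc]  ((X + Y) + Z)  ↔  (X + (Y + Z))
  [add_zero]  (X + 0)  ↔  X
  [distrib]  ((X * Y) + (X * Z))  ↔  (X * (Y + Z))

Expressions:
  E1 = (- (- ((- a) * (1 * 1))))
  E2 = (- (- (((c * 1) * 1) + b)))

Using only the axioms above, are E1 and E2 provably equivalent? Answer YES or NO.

The axioms are sound identities: if E1 ↔* E2 then E1 and E2 evaluate identically under any assignment.
Under a=0, b=0, c=1: E1 evaluates to 0, E2 to 1. Distinct ⇒ no rewrite sequence connects them.

NO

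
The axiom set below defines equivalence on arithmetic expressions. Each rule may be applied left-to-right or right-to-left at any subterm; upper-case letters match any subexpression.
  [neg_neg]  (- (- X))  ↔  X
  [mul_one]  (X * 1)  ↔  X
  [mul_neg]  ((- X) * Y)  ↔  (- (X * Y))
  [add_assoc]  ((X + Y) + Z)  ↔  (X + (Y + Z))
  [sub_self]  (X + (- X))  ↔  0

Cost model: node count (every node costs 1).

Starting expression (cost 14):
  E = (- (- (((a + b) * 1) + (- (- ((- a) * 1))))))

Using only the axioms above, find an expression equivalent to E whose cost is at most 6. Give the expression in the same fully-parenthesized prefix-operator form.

((a + b) + (- a))   [cost 6]

1. [neg_neg →] (- (- ((- a) * 1)))  →  ((- a) * 1);  E = (- (- (((a + b) * 1) + ((- a) * 1))))
2. [mul_one →] ((a + b) * 1)  →  (a + b);  E = (- (- ((a + b) + ((- a) * 1))))
3. [neg_neg →] (- (- ((a + b) + ((- a) * 1))))  →  ((a + b) + ((- a) * 1))
4. [mul_one →] ((- a) * 1)  →  (- a);  cost 6 ≤ 6, done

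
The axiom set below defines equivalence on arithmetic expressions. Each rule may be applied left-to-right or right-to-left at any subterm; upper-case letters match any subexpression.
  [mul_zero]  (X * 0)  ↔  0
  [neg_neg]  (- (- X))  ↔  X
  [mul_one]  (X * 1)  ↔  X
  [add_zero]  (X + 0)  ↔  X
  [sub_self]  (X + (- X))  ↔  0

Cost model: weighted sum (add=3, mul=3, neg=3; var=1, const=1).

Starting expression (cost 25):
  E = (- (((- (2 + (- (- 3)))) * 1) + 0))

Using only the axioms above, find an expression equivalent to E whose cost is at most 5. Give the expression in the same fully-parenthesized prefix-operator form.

(2 + 3)   [cost 5]

1. [neg_neg →] (- (- 3))  →  3;  E = (- (((- (2 + 3)) * 1) + 0))
2. [mul_one →] ((- (2 + 3)) * 1)  →  (- (2 + 3));  E = (- ((- (2 + 3)) + 0))
3. [add_zero →] ((- (2 + 3)) + 0)  →  (- (2 + 3));  E = (- (- (2 + 3)))
4. [neg_neg →] (- (- (2 + 3)))  →  (2 + 3);  cost 5 ≤ 5, done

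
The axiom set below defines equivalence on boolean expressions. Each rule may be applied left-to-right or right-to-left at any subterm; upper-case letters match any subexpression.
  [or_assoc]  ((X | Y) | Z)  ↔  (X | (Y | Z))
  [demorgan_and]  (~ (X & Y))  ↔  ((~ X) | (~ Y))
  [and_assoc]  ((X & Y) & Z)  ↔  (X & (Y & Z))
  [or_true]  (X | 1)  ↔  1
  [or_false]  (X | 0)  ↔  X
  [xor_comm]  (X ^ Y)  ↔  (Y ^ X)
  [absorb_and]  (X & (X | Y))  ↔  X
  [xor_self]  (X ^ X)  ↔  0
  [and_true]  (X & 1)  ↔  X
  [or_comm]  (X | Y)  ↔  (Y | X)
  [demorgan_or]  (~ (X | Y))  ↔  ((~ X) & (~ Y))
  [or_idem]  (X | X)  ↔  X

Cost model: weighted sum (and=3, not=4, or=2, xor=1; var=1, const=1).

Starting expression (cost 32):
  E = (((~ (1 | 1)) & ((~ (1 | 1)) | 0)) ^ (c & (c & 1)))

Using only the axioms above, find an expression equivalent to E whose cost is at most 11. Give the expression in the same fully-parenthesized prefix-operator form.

((~ 1) ^ (c & c))   [cost 11]

step 1: absorb_and (→) rewrites ((~ (1 | 1)) & ((~ (1 | 1)) | 0)) into (~ (1 | 1)), now ((~ (1 | 1)) ^ (c & (c & 1)))
step 2: and_true (→) rewrites (c & 1) into c, now ((~ (1 | 1)) ^ (c & c))
step 3: or_idem (→) rewrites (1 | 1) into 1, reaching cost 11 (bound 11)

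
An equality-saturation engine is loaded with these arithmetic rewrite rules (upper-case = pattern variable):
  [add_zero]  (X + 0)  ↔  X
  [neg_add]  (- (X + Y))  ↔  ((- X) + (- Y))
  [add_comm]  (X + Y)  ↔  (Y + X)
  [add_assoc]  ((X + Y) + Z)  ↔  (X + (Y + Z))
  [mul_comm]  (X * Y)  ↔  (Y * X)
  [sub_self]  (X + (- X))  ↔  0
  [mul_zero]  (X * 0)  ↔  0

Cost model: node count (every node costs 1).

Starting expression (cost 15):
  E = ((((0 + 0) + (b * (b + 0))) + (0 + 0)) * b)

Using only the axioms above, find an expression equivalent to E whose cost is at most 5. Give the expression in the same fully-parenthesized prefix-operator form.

1. [add_zero →] (b + 0)  →  b;  E = ((((0 + 0) + (b * b)) + (0 + 0)) * b)
2. [add_zero →] (0 + 0)  →  0;  E = ((((0 + 0) + (b * b)) + 0) * b)
3. [add_comm →] ((0 + 0) + (b * b))  →  ((b * b) + (0 + 0));  E = ((((b * b) + (0 + 0)) + 0) * b)
4. [add_zero →] (((b * b) + (0 + 0)) + 0)  →  ((b * b) + (0 + 0));  E = (((b * b) + (0 + 0)) * b)
5. [add_zero →] (0 + 0)  →  0;  E = (((b * b) + 0) * b)
6. [add_zero →] ((b * b) + 0)  →  (b * b);  cost 5 ≤ 5, done

((b * b) * b)   [cost 5]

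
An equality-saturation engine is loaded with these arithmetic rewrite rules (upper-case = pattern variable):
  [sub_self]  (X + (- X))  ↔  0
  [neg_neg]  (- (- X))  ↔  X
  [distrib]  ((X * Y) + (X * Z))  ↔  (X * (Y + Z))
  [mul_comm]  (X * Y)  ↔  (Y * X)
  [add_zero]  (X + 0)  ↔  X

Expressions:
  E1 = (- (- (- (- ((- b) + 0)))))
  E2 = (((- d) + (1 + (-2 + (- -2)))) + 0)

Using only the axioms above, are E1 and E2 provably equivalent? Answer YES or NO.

NO

Every axiom is a valid identity, so a rewrite proof would force E1 and E2 to agree under every assignment.
At b=0, d=0: E1 = 0 but E2 = 1; they differ, so no derivation exists.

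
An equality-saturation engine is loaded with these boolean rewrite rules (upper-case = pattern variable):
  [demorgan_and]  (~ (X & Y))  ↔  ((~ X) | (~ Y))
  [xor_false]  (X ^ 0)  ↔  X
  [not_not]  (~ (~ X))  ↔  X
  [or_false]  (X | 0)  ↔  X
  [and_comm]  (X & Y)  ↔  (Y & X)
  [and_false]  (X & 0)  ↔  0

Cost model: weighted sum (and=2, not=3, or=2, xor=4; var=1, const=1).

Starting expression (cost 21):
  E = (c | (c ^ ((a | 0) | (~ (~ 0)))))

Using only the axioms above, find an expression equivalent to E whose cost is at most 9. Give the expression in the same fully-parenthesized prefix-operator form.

(c | (c ^ a))   [cost 9]

(1) (~ (~ 0))  =[not_not →]=  0    ⊢ (c | (c ^ ((a | 0) | 0)))
(2) (a | 0)  =[or_false →]=  a    ⊢ (c | (c ^ (a | 0)))
(3) (a | 0)  =[or_false →]=  a    ⊢ cost 9, within 9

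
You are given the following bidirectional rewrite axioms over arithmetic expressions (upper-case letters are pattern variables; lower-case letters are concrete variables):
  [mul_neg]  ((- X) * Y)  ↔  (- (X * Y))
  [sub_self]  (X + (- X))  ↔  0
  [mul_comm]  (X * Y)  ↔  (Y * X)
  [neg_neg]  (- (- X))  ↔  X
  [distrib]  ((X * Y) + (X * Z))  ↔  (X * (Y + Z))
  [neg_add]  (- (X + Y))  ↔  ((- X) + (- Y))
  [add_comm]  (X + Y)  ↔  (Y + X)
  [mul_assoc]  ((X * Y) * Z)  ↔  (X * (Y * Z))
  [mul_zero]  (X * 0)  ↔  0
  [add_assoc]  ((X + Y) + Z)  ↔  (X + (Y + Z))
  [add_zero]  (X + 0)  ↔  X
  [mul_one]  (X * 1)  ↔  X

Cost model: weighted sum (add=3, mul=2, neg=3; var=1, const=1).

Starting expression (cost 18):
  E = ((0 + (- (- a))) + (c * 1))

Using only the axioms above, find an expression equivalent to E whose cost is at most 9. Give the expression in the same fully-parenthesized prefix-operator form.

(0 + (a + c))   [cost 9]

(1) (- (- a))  =[neg_neg →]=  a    ⊢ ((0 + a) + (c * 1))
(2) ((0 + a) + (c * 1))  =[add_assoc →]=  (0 + (a + (c * 1)))
(3) (c * 1)  =[mul_one →]=  c    ⊢ cost 9, within 9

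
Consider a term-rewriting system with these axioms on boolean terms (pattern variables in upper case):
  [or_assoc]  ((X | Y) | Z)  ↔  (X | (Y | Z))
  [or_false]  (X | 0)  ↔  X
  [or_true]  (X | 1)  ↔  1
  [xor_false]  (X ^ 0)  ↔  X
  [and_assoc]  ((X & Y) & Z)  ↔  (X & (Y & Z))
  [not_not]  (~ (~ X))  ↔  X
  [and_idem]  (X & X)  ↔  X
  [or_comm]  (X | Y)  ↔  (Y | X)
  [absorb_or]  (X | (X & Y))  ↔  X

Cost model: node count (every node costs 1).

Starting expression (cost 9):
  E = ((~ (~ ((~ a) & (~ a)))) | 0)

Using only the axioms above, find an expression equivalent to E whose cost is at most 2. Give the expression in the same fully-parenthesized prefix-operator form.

(~ a)   [cost 2]

(1) ((~ (~ ((~ a) & (~ a)))) | 0)  =[or_false →]=  (~ (~ ((~ a) & (~ a))))
(2) ((~ a) & (~ a))  =[and_idem →]=  (~ a)    ⊢ (~ (~ (~ a)))
(3) (~ (~ a))  =[not_not →]=  a    ⊢ cost 2, within 2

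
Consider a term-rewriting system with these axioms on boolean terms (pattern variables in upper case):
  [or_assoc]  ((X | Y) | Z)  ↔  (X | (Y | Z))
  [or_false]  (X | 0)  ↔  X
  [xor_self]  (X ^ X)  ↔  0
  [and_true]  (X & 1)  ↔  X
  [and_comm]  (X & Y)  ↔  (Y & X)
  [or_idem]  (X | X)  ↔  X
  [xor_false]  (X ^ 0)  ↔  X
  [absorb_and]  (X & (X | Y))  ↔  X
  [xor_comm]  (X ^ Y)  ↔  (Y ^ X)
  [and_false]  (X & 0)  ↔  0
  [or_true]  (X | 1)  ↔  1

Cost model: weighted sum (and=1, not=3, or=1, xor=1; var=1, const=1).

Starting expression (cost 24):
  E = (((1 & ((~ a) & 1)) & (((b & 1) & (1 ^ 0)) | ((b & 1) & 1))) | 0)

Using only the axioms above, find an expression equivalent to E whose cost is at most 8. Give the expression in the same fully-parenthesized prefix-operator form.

(1) (((1 & ((~ a) & 1)) & (((b & 1) & (1 ^ 0)) | ((b & 1) & 1))) | 0)  =[or_false →]=  ((1 & ((~ a) & 1)) & (((b & 1) & (1 ^ 0)) | ((b & 1) & 1)))
(2) (1 & ((~ a) & 1))  =[and_comm →]=  (((~ a) & 1) & 1)    ⊢ ((((~ a) & 1) & 1) & (((b & 1) & (1 ^ 0)) | ((b & 1) & 1)))
(3) (1 ^ 0)  =[xor_false →]=  1    ⊢ ((((~ a) & 1) & 1) & (((b & 1) & 1) | ((b & 1) & 1)))
(4) (((b & 1) & 1) | ((b & 1) & 1))  =[or_idem →]=  ((b & 1) & 1)    ⊢ ((((~ a) & 1) & 1) & ((b & 1) & 1))
(5) ((b & 1) & 1)  =[and_true →]=  (b & 1)    ⊢ ((((~ a) & 1) & 1) & (b & 1))
(6) ((~ a) & 1)  =[and_true →]=  (~ a)    ⊢ (((~ a) & 1) & (b & 1))
(7) ((~ a) & 1)  =[and_true →]=  (~ a)    ⊢ cost 8, within 8

((~ a) & (b & 1))   [cost 8]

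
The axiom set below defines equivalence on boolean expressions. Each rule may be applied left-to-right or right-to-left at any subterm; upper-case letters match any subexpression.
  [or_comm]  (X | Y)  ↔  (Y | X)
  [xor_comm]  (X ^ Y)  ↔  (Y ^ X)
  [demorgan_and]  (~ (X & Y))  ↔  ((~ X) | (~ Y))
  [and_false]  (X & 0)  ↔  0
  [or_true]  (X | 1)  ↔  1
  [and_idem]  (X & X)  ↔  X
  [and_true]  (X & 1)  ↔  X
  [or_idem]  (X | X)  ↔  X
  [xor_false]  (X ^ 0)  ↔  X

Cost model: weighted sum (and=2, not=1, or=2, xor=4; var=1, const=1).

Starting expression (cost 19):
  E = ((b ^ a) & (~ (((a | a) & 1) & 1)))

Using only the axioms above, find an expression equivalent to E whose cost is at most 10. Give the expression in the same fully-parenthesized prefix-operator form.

1. [and_true →] (((a | a) & 1) & 1)  →  ((a | a) & 1);  E = ((b ^ a) & (~ ((a | a) & 1)))
2. [or_idem →] (a | a)  →  a;  E = ((b ^ a) & (~ (a & 1)))
3. [and_true →] (a & 1)  →  a;  cost 10 ≤ 10, done

((b ^ a) & (~ a))   [cost 10]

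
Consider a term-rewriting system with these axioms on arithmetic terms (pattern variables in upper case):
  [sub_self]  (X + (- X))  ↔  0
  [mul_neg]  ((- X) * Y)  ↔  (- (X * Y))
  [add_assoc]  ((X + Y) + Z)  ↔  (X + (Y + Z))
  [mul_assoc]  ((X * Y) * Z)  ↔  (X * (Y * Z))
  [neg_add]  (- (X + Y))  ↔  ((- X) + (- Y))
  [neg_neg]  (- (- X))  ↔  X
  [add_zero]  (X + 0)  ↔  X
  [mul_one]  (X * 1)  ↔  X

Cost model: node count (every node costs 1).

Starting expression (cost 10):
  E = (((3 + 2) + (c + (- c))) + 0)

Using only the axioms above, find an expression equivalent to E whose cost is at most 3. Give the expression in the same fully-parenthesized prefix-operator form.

1. [sub_self →] (c + (- c))  →  0;  E = (((3 + 2) + 0) + 0)
2. [add_zero →] ((3 + 2) + 0)  →  (3 + 2);  E = ((3 + 2) + 0)
3. [add_zero →] ((3 + 2) + 0)  →  (3 + 2);  cost 3 ≤ 3, done

(3 + 2)   [cost 3]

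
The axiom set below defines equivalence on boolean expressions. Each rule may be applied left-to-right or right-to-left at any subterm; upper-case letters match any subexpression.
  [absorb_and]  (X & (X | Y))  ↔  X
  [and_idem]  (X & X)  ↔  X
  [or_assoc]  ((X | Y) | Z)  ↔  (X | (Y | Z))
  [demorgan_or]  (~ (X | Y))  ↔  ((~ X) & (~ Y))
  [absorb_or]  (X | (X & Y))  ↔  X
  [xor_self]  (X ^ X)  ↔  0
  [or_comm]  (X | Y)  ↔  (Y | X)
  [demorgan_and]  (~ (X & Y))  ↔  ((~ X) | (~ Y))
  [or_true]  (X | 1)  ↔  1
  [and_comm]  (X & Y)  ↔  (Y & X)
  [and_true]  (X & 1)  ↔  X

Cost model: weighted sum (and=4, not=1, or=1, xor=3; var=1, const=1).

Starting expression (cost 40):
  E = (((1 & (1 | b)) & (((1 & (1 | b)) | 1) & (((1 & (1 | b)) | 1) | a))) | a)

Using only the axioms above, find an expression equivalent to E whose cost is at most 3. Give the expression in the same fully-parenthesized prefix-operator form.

1. [absorb_and →] (((1 & (1 | b)) | 1) & (((1 & (1 | b)) | 1) | a))  →  ((1 & (1 | b)) | 1);  E = (((1 & (1 | b)) & ((1 & (1 | b)) | 1)) | a)
2. [absorb_and →] ((1 & (1 | b)) & ((1 & (1 | b)) | 1))  →  (1 & (1 | b));  E = ((1 & (1 | b)) | a)
3. [absorb_and →] (1 & (1 | b))  →  1;  cost 3 ≤ 3, done

(1 | a)   [cost 3]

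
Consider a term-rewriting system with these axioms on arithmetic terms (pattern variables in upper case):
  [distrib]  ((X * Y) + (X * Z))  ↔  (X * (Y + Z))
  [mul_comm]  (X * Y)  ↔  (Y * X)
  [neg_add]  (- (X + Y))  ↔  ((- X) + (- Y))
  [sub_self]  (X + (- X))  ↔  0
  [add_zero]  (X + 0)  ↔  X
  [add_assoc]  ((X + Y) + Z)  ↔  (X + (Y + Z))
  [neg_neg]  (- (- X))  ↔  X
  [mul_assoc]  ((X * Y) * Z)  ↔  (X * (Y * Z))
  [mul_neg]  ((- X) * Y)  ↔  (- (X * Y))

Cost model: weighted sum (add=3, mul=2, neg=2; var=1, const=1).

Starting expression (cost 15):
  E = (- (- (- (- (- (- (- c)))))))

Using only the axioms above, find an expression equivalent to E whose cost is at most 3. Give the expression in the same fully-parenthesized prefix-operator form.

1. [neg_neg →] (- (- (- c)))  →  (- c);  E = (- (- (- (- (- c)))))
2. [neg_neg →] (- (- c))  →  c;  E = (- (- (- c)))
3. [neg_neg →] (- (- c))  →  c;  cost 3 ≤ 3, done

(- c)   [cost 3]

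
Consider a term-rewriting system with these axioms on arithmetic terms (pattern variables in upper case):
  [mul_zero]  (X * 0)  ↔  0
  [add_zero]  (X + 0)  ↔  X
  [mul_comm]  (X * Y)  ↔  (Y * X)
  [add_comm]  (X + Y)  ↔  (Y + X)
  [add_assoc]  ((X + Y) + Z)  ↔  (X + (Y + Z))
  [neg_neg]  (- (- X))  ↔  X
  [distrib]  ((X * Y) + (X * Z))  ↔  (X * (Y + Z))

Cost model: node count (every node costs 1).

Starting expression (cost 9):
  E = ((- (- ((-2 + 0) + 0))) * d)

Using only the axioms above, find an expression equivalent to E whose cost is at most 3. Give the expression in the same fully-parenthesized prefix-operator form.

(1) (-2 + 0)  =[add_zero →]=  -2    ⊢ ((- (- (-2 + 0))) * d)
(2) (-2 + 0)  =[add_zero →]=  -2    ⊢ ((- (- -2)) * d)
(3) (- (- -2))  =[neg_neg →]=  -2    ⊢ cost 3, within 3

(-2 * d)   [cost 3]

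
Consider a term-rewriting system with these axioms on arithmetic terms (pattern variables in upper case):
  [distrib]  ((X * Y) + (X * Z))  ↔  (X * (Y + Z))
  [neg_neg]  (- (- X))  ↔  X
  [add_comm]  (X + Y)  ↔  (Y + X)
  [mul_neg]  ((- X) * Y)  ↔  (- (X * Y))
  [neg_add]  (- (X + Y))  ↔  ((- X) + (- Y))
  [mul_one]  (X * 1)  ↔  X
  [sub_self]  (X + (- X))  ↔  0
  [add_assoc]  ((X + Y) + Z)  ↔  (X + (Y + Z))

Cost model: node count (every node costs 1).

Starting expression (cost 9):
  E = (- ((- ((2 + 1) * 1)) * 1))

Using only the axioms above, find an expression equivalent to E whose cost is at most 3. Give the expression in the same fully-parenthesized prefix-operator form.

(2 + 1)   [cost 3]

1. [mul_one →] ((- ((2 + 1) * 1)) * 1)  →  (- ((2 + 1) * 1));  E = (- (- ((2 + 1) * 1)))
2. [mul_one →] ((2 + 1) * 1)  →  (2 + 1);  E = (- (- (2 + 1)))
3. [neg_neg →] (- (- (2 + 1)))  →  (2 + 1);  cost 3 ≤ 3, done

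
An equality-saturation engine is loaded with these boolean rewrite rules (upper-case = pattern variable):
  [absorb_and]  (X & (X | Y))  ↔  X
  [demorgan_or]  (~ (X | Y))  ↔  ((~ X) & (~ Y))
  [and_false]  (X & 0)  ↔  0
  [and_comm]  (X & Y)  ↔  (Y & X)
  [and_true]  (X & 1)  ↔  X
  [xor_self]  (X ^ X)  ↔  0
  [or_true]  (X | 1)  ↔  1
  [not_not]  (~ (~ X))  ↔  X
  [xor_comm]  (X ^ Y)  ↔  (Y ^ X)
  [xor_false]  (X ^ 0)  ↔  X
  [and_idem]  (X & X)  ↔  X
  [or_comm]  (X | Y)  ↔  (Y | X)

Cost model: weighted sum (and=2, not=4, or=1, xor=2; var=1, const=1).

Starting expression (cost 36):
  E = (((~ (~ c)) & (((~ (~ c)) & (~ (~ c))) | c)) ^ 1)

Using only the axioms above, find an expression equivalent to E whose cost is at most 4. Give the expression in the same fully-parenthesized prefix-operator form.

(1) ((~ (~ c)) & (~ (~ c)))  =[and_idem →]=  (~ (~ c))    ⊢ (((~ (~ c)) & ((~ (~ c)) | c)) ^ 1)
(2) ((~ (~ c)) & ((~ (~ c)) | c))  =[absorb_and →]=  (~ (~ c))    ⊢ ((~ (~ c)) ^ 1)
(3) (~ (~ c))  =[not_not →]=  c    ⊢ cost 4, within 4

(c ^ 1)   [cost 4]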